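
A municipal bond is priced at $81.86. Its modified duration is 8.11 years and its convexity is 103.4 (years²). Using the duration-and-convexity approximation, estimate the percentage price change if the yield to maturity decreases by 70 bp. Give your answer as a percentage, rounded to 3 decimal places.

Duration effect: -D_mod·Δy = -8.11 × (-0.007) = +0.056770
Convexity effect: ½·C·(Δy)² = 0.5 × 103.4 × (-0.007)² = +0.0025333
ΔP/P ≈ +0.056770 + 0.0025333 = +0.0593033
= +5.93033%.

+5.930%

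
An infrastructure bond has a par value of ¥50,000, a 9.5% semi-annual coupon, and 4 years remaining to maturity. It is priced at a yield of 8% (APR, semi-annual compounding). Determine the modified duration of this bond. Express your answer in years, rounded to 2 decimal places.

3.30 years

Periodic yield y = 0.04. First find Macaulay duration:
  t   CF        PV=CF/(1+0.04)^t    t·PV
  1     2,375.00     2,283.6538     2,283.6538
  2     2,375.00     2,195.8210     4,391.6420
  3     2,375.00     2,111.3664     6,334.0991
  4     2,375.00     2,030.1600     8,120.6398
  5     2,375.00     1,952.0769     9,760.3844
  6     2,375.00     1,876.9970    11,261.9820
  7     2,375.00     1,804.8048    12,633.6336
  8    52,375.00    38,269.8995   306,159.1959
  Σ                 52,524.7793   360,945.2307
P = 52,524.7793; Macaulay duration = 360,945.2307 / 52,524.7793 = 6.87190 half-year periods = 3.43595 years.
Modified duration = D_Mac / (1 + y) = 3.43595 / 1.04 = 3.30380 years.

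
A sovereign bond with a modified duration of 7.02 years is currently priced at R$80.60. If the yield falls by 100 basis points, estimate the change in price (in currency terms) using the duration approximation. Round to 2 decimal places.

+R$5.66

Duration approximation: ΔP/P ≈ -D_mod · Δy = -7.02 × (-0.01) = +0.070200.
ΔP ≈ 80.60 × (+0.070200) = +5.65812.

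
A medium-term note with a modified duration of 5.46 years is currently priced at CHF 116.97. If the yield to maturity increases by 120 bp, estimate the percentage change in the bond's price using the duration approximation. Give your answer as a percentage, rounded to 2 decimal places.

Duration approximation: ΔP/P ≈ -D_mod · Δy = -5.46 × (+0.012) = -0.065520.
As a percentage: -6.5520%.

-6.55%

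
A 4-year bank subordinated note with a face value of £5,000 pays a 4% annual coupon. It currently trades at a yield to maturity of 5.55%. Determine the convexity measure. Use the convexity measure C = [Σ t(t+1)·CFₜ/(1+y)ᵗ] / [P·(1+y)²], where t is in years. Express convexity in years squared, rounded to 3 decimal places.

16.569

With y = 0.0555:
  t   CF        PV=CF/(1+0.0555)^t    t·PV        t(t+1)·PV
  1       200.00       189.4837       189.4837         378.9673
  2       200.00       179.5203       359.0406       1,077.1217
  3       200.00       170.0808       510.2424       2,040.9696
  4     5,200.00     4,189.5791    16,758.3163      83,791.5817
  Σ                  4,728.6638    17,817.0830      87,288.6403
P = 4,728.6638.
Convexity = Σ t(t+1)·PV / [P·(1+y)²] = 87,288.6403 / (4,728.6638 × 1.114080) = 16.56925.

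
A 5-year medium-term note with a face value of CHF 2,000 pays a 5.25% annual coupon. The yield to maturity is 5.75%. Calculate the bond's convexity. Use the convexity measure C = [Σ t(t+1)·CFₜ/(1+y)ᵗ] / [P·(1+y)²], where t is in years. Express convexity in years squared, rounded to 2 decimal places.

With y = 0.0575:
  t   CF        PV=CF/(1+0.0575)^t    t·PV        t(t+1)·PV
  1       105.00        99.2908        99.2908         198.5816
  2       105.00        93.8920       187.7840         563.3519
  3       105.00        88.7868       266.3603       1,065.4410
  4       105.00        83.9591       335.8364       1,679.1821
  5     2,105.00     1,591.6597     7,958.2985      47,749.7910
  Σ                  1,957.5883     8,847.5699      51,256.3476
P = 1,957.5883.
Convexity = Σ t(t+1)·PV / [P·(1+y)²] = 51,256.3476 / (1,957.5883 × 1.118306) = 23.41346.

23.41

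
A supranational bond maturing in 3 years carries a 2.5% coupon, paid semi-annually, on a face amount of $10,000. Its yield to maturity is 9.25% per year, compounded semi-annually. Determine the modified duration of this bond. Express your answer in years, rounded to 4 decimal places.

2.7697 years

Periodic yield y = 0.04625. First find Macaulay duration:
  t   CF        PV=CF/(1+0.04625)^t    t·PV
  1       125.00       119.4743       119.4743
  2       125.00       114.1929       228.3858
  3       125.00       109.1449       327.4348
  4       125.00       104.3201       417.2805
  5       125.00        99.7086       498.5430
  6    10,125.00     7,719.3762    46,316.2571
  Σ                  8,266.2171    47,907.3756
P = 8,266.2171; Macaulay duration = 47,907.3756 / 8,266.2171 = 5.79556 half-year periods = 2.89778 years.
Modified duration = D_Mac / (1 + y) = 2.89778 / 1.04625 = 2.76968 years.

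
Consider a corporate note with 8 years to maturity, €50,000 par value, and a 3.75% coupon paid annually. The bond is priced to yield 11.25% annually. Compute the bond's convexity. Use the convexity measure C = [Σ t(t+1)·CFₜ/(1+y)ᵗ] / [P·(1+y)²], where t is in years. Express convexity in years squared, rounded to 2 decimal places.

With y = 0.1125:
  t   CF        PV=CF/(1+0.1125)^t    t·PV        t(t+1)·PV
  1     1,875.00     1,685.3933     1,685.3933       3,370.7865
  2     1,875.00     1,514.9602     3,029.9205       9,089.7614
  3     1,875.00     1,361.7620     4,085.2860      16,341.1441
  4     1,875.00     1,224.0557     4,896.2229      24,481.1147
  5     1,875.00     1,100.2748     5,501.3741      33,008.2446
  6     1,875.00       989.0111     5,934.0664      41,538.4651
  7     1,875.00       888.9987     6,222.9910      49,783.9282
  8    51,875.00    22,108.4325   176,867.4602   1,591,807.1420
  Σ                 30,872.8884   208,222.7145   1,769,420.5865
P = 30,872.8884.
Convexity = Σ t(t+1)·PV / [P·(1+y)²] = 1,769,420.5865 / (30,872.8884 × 1.237656) = 46.30776.

46.31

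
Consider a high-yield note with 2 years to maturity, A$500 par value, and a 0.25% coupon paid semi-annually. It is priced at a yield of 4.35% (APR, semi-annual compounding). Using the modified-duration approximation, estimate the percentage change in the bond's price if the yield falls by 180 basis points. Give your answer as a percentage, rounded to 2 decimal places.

Periodic yield y = 0.02175. Modified duration first:
  t   CF        PV=CF/(1+0.02175)^t    t·PV
  1        0.625         0.6117         0.6117
  2        0.625         0.5987         1.1973
  3        0.625         0.5859         1.7578
  4      500.625       459.3397     1,837.3587
  Σ                    461.1360     1,840.9255
P = 461.1360; D_Mac = 3.99215 half-year periods = 1.99608 yrs; D_mod = 1.99608/(1+0.02175) = 1.95359 yrs.
ΔP/P ≈ -D_mod · Δy = -1.95359 × (-0.018) = +0.035165 = +3.5165%.

+3.52%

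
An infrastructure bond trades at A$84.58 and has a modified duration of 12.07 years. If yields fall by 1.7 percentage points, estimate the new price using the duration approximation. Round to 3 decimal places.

Duration approximation: ΔP/P ≈ -D_mod · Δy = -12.07 × (-0.017) = +0.205190.
New price ≈ 84.58 × (1 + 0.205190) = 101.9349702.

A$101.935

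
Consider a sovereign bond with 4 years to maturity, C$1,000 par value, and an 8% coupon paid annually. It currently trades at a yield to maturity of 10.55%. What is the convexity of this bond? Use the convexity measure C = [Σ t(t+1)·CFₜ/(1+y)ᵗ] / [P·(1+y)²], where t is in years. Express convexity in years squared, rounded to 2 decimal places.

13.97

With y = 0.1055:
  t   CF        PV=CF/(1+0.1055)^t    t·PV        t(t+1)·PV
  1        80.00        72.3654        72.3654         144.7309
  2        80.00        65.4595       130.9189         392.7568
  3        80.00        59.2125       177.6376         710.5506
  4     1,080.00       723.0840     2,892.3361      14,461.6805
  Σ                    920.1215     3,273.2581      15,709.7188
P = 920.1215.
Convexity = Σ t(t+1)·PV / [P·(1+y)²] = 15,709.7188 / (920.1215 × 1.222130) = 13.97030.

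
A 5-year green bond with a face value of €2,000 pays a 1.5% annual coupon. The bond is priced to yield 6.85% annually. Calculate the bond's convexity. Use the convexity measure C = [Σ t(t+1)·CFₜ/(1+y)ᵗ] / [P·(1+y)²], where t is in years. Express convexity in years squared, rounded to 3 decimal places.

With y = 0.0685:
  t   CF        PV=CF/(1+0.0685)^t    t·PV        t(t+1)·PV
  1        30.00        28.0767        28.0767          56.1535
  2        30.00        26.2768        52.5536         157.6607
  3        30.00        24.5922        73.7766         295.1066
  4        30.00        23.0156        92.0626         460.3129
  5     2,030.00     1,457.5498     7,287.7491      43,726.4943
  Σ                  1,559.5112     7,534.2186      44,695.7280
P = 1,559.5112.
Convexity = Σ t(t+1)·PV / [P·(1+y)²] = 44,695.7280 / (1,559.5112 × 1.141692) = 25.10316.

25.103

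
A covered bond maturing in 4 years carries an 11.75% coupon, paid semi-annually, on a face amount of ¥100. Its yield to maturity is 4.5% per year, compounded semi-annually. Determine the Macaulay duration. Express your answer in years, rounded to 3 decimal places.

3.390 years

Periodic yield y = 0.0225. Discount each cash flow and weight by its period:
  t   CF        PV=CF/(1+0.0225)^t    t·PV
  1        5.875         5.7457         5.7457
  2        5.875         5.6193        11.2386
  3        5.875         5.4956        16.4869
  4        5.875         5.3747        21.4988
  5        5.875         5.2564        26.2822
  6        5.875         5.1408        30.8446
  7        5.875         5.0276        35.1935
  8      105.875        88.6108       708.8868
  Σ                    126.2710       856.1771
Price P = Σ PV = 126.2710.
Macaulay duration = Σ(t·PV) / P = 856.1771 / 126.2710 = 6.78047 half-year periods.
In years: 6.78047 / 2 = 3.39024 years.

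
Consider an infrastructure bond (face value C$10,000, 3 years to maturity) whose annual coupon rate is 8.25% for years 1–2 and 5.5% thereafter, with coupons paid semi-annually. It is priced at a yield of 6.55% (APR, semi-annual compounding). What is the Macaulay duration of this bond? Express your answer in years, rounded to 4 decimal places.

Periodic yield y = 0.03275. Discount each cash flow and weight by its period:
  t   CF        PV=CF/(1+0.03275)^t    t·PV
  1       412.50       399.4190       399.4190
  2       412.50       386.7529       773.5057
  3       412.50       374.4884     1,123.4651
  4       412.50       362.6128     1,450.4512
  5       275.00       234.0759     1,170.3794
  6    10,275.00     8,468.5803    50,811.4817
  Σ                 10,225.9292    55,728.7022
Price P = Σ PV = 10,225.9292.
Macaulay duration = Σ(t·PV) / P = 55,728.7022 / 10,225.9292 = 5.44974 half-year periods.
In years: 5.44974 / 2 = 2.72487 years.

2.7249 years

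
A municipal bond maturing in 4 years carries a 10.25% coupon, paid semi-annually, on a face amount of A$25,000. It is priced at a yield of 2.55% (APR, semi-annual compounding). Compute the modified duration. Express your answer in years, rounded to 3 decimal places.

3.421 years

Periodic yield y = 0.01275. First find Macaulay duration:
  t   CF        PV=CF/(1+0.01275)^t    t·PV
  1     1,281.25     1,265.1197     1,265.1197
  2     1,281.25     1,249.1925     2,498.3850
  3     1,281.25     1,233.4658     3,700.3975
  4     1,281.25     1,217.9371     4,871.7485
  5     1,281.25     1,202.6039     6,013.0197
  6     1,281.25     1,187.4638     7,124.7826
  7     1,281.25     1,172.5142     8,207.5995
  8    26,281.25    23,748.0526   189,984.4210
  Σ                 32,276.3497   223,665.4735
P = 32,276.3497; Macaulay duration = 223,665.4735 / 32,276.3497 = 6.92970 half-year periods = 3.46485 years.
Modified duration = D_Mac / (1 + y) = 3.46485 / 1.01275 = 3.42123 years.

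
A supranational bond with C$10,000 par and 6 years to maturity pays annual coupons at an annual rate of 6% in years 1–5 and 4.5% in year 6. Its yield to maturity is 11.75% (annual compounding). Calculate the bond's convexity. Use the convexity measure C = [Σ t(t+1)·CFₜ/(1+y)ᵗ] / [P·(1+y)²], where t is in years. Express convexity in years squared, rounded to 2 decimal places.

With y = 0.1175:
  t   CF        PV=CF/(1+0.1175)^t    t·PV        t(t+1)·PV
  1       600.00       536.9128       536.9128       1,073.8255
  2       600.00       480.4588       960.9177       2,882.7530
  3       600.00       429.9408     1,289.8224       5,159.2895
  4       600.00       384.7345     1,538.9380       7,694.6898
  5       600.00       344.2814     1,721.4071      10,328.4427
  6    10,450.00     5,365.7582    32,194.5493     225,361.8453
  Σ                  7,542.0865    38,242.5472     252,500.8459
P = 7,542.0865.
Convexity = Σ t(t+1)·PV / [P·(1+y)²] = 252,500.8459 / (7,542.0865 × 1.248806) = 26.80873.

26.81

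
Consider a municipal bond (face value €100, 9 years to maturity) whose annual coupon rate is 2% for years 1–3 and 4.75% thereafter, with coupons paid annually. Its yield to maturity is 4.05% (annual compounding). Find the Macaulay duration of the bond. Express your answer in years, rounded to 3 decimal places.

Periodic yield y = 0.0405. Discount each cash flow and weight by its year:
  t   CF        PV=CF/(1+0.0405)^t    t·PV
  1         2.00         1.9222         1.9222
  2         2.00         1.8473         3.6947
  3         2.00         1.7754         5.3263
  4         4.75         4.0525        16.2101
  5         4.75         3.8948        19.4739
  6         4.75         3.7432        22.4591
  7         4.75         3.5975        25.1824
  8         4.75         3.4575        27.6597
  9       104.75        73.2783       659.5045
  Σ                     97.5686       781.4328
Price P = Σ PV = 97.5686.
Macaulay duration = Σ(t·PV) / P = 781.4328 / 97.5686 = 8.00906 years.

8.009 years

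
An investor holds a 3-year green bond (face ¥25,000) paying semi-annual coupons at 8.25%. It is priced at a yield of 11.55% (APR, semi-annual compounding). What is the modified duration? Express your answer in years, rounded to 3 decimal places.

2.556 years

Periodic yield y = 0.05775. First find Macaulay duration:
  t   CF        PV=CF/(1+0.05775)^t    t·PV
  1     1,031.25       974.9468       974.9468
  2     1,031.25       921.7176     1,843.4353
  3     1,031.25       871.3946     2,614.1838
  4     1,031.25       823.8190     3,295.2762
  5     1,031.25       778.8410     3,894.2049
  6    26,031.25    18,586.4659   111,518.7954
  Σ                 22,957.1849   124,140.8422
P = 22,957.1849; Macaulay duration = 124,140.8422 / 22,957.1849 = 5.40749 half-year periods = 2.70375 years.
Modified duration = D_Mac / (1 + y) = 2.70375 / 1.05775 = 2.55613 years.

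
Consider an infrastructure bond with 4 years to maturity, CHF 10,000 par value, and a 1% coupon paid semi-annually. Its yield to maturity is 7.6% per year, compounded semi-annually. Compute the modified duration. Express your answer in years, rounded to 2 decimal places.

Periodic yield y = 0.038. First find Macaulay duration:
  t   CF        PV=CF/(1+0.038)^t    t·PV
  1        50.00        48.1696        48.1696
  2        50.00        46.4061        92.8122
  3        50.00        44.7072       134.1217
  4        50.00        43.0706       172.2823
  5        50.00        41.4938       207.4690
  6        50.00        39.9748       239.8486
  7        50.00        38.5113       269.5793
  8    10,050.00     7,457.3965    59,659.1719
  Σ                  7,759.7299    60,823.4546
P = 7,759.7299; Macaulay duration = 60,823.4546 / 7,759.7299 = 7.83835 half-year periods = 3.91917 years.
Modified duration = D_Mac / (1 + y) = 3.91917 / 1.038 = 3.77570 years.

3.78 years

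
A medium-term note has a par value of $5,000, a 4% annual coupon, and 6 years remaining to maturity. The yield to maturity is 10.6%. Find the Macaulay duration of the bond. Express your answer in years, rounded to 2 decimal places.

5.33 years

Periodic yield y = 0.106. Discount each cash flow and weight by its year:
  t   CF        PV=CF/(1+0.106)^t    t·PV
  1       200.00       180.8318       180.8318
  2       200.00       163.5007       327.0015
  3       200.00       147.8307       443.4921
  4       200.00       133.6625       534.6499
  5       200.00       120.8521       604.2607
  6     5,200.00     2,841.0088    17,046.0529
  Σ                  3,587.6867    19,136.2889
Price P = Σ PV = 3,587.6867.
Macaulay duration = Σ(t·PV) / P = 19,136.2889 / 3,587.6867 = 5.33388 years.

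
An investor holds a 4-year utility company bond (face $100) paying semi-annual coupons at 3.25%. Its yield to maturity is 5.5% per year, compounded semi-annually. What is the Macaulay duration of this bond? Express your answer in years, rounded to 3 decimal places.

Periodic yield y = 0.0275. Discount each cash flow and weight by its period:
  t   CF        PV=CF/(1+0.0275)^t    t·PV
  1        1.625         1.5815         1.5815
  2        1.625         1.5392         3.0784
  3        1.625         1.4980         4.4940
  4        1.625         1.4579         5.8316
  5        1.625         1.4189         7.0944
  6        1.625         1.3809         8.2854
  7        1.625         1.3439         9.4076
  8      101.625        81.7986       654.3889
  Σ                     92.0189       694.1616
Price P = Σ PV = 92.0189.
Macaulay duration = Σ(t·PV) / P = 694.1616 / 92.0189 = 7.54369 half-year periods.
In years: 7.54369 / 2 = 3.77184 years.

3.772 years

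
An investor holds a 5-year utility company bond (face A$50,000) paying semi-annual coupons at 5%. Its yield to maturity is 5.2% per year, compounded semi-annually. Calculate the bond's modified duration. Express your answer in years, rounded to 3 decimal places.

Periodic yield y = 0.026. First find Macaulay duration:
  t   CF        PV=CF/(1+0.026)^t    t·PV
  1     1,250.00     1,218.3236     1,218.3236
  2     1,250.00     1,187.4499     2,374.8998
  3     1,250.00     1,157.3586     3,472.0757
  4     1,250.00     1,128.0298     4,512.1192
  5     1,250.00     1,099.4442     5,497.2212
  6     1,250.00     1,071.5831     6,429.4985
  7     1,250.00     1,044.4280     7,310.9957
  8     1,250.00     1,017.9610     8,143.6878
  9     1,250.00       992.1647     8,929.4822
  10   51,250.00    39,647.9066   396,479.0663
  Σ                 49,564.6494   444,367.3699
P = 49,564.6494; Macaulay duration = 444,367.3699 / 49,564.6494 = 8.96541 half-year periods = 4.48270 years.
Modified duration = D_Mac / (1 + y) = 4.48270 / 1.026 = 4.36911 years.

4.369 years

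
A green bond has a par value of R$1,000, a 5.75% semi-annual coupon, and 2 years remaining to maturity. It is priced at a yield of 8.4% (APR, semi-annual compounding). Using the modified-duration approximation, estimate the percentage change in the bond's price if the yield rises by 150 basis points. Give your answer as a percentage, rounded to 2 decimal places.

Periodic yield y = 0.042. Modified duration first:
  t   CF        PV=CF/(1+0.042)^t    t·PV
  1        28.75        27.5912        27.5912
  2        28.75        26.4791        52.9581
  3        28.75        25.4118        76.2353
  4     1,028.75       872.6477     3,490.5910
  Σ                    952.1297     3,647.3755
P = 952.1297; D_Mac = 3.83075 half-year periods = 1.91538 yrs; D_mod = 1.91538/(1+0.042) = 1.83817 yrs.
ΔP/P ≈ -D_mod · Δy = -1.83817 × (+0.015) = -0.027573 = -2.7573%.

-2.76%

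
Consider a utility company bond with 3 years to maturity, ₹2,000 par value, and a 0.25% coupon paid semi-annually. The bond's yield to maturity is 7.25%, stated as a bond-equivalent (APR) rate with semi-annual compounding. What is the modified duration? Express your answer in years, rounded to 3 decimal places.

2.885 years

Periodic yield y = 0.03625. First find Macaulay duration:
  t   CF        PV=CF/(1+0.03625)^t    t·PV
  1         2.50         2.4125         2.4125
  2         2.50         2.3281         4.6563
  3         2.50         2.2467         6.7401
  4         2.50         2.1681         8.6725
  5         2.50         2.0923        10.4613
  6     2,002.50     1,617.2802     9,703.6811
  Σ                  1,628.5280     9,736.6238
P = 1,628.5280; Macaulay duration = 9,736.6238 / 1,628.5280 = 5.97879 half-year periods = 2.98939 years.
Modified duration = D_Mac / (1 + y) = 2.98939 / 1.03625 = 2.88482 years.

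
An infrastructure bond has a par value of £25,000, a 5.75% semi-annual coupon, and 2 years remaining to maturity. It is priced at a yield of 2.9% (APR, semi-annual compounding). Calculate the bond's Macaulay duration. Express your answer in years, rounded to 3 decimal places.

Periodic yield y = 0.0145. Discount each cash flow and weight by its period:
  t   CF        PV=CF/(1+0.0145)^t    t·PV
  1       718.75       708.4771       708.4771
  2       718.75       698.3510     1,396.7020
  3       718.75       688.3696     2,065.1089
  4    25,718.75    24,279.6069    97,118.4277
  Σ                 26,374.8046   101,288.7157
Price P = Σ PV = 26,374.8046.
Macaulay duration = Σ(t·PV) / P = 101,288.7157 / 26,374.8046 = 3.84036 half-year periods.
In years: 3.84036 / 2 = 1.92018 years.

1.920 years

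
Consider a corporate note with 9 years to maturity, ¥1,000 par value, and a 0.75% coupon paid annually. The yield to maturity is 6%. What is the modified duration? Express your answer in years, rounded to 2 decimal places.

Periodic yield y = 0.06. First find Macaulay duration:
  t   CF        PV=CF/(1+0.06)^t    t·PV
  1         7.50         7.0755         7.0755
  2         7.50         6.6750        13.3499
  3         7.50         6.2971        18.8914
  4         7.50         5.9407        23.7628
  5         7.50         5.6044        28.0222
  6         7.50         5.2872        31.7232
  7         7.50         4.9879        34.9155
  8         7.50         4.7056        37.6447
  9     1,007.50       596.3377     5,367.0393
  Σ                    642.9112     5,562.4246
P = 642.9112; Macaulay duration = 5,562.4246 / 642.9112 = 8.65193 years.
Modified duration = D_Mac / (1 + y) = 8.65193 / 1.06 = 8.16220 years.

8.16 years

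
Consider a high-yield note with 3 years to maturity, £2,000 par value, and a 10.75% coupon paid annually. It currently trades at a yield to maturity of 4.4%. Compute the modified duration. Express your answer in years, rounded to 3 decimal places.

Periodic yield y = 0.044. First find Macaulay duration:
  t   CF        PV=CF/(1+0.044)^t    t·PV
  1       215.00       205.9387       205.9387
  2       215.00       197.2593       394.5186
  3     2,215.00     1,946.5799     5,839.7397
  Σ                  2,349.7779     6,440.1970
P = 2,349.7779; Macaulay duration = 6,440.1970 / 2,349.7779 = 2.74077 years.
Modified duration = D_Mac / (1 + y) = 2.74077 / 1.044 = 2.62526 years.

2.625 years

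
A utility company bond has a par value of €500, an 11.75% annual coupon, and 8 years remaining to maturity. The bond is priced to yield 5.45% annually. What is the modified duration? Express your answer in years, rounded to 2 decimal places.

5.68 years

Periodic yield y = 0.0545. First find Macaulay duration:
  t   CF        PV=CF/(1+0.0545)^t    t·PV
  1        58.75        55.7136        55.7136
  2        58.75        52.8341       105.6683
  3        58.75        50.1035       150.3105
  4        58.75        47.5140       190.0560
  5        58.75        45.0583       225.2916
  6        58.75        42.7296       256.3773
  7        58.75        40.5212       283.6481
  8       558.75       365.4642     2,923.7138
  Σ                    699.9385     4,190.7791
P = 699.9385; Macaulay duration = 4,190.7791 / 699.9385 = 5.98735 years.
Modified duration = D_Mac / (1 + y) = 5.98735 / 1.0545 = 5.67791 years.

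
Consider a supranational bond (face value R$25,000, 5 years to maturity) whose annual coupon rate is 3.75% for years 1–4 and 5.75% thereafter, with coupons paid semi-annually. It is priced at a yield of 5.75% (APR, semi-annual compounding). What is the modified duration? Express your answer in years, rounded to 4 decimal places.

4.4578 years

Periodic yield y = 0.02875. First find Macaulay duration:
  t   CF        PV=CF/(1+0.02875)^t    t·PV
  1       468.75       455.6501       455.6501
  2       468.75       442.9162       885.8324
  3       468.75       430.5382     1,291.6147
  4       468.75       418.5062     1,674.0248
  5       468.75       406.8104     2,034.0520
  6       468.75       395.4415     2,372.6487
  7       468.75       384.3902     2,690.7316
  8       468.75       373.6479     2,989.1829
  9       718.75       556.9154     5,012.2386
  10   25,718.75    19,370.9703   193,709.7027
  Σ                 23,235.7863   213,115.6785
P = 23,235.7863; Macaulay duration = 213,115.6785 / 23,235.7863 = 9.17187 half-year periods = 4.58594 years.
Modified duration = D_Mac / (1 + y) = 4.58594 / 1.02875 = 4.45778 years.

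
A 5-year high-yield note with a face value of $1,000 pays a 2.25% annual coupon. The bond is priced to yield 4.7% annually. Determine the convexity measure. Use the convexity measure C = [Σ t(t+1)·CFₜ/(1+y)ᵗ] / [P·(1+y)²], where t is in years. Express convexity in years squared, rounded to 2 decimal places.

With y = 0.047:
  t   CF        PV=CF/(1+0.047)^t    t·PV        t(t+1)·PV
  1        22.50        21.4900        21.4900          42.9799
  2        22.50        20.5253        41.0506         123.1517
  3        22.50        19.6039        58.8117         235.2468
  4        22.50        18.7239        74.8955         374.4776
  5     1,022.50       812.6993     4,063.4967      24,380.9803
  Σ                    893.0424     4,259.7445      25,156.8363
P = 893.0424.
Convexity = Σ t(t+1)·PV / [P·(1+y)²] = 25,156.8363 / (893.0424 × 1.096209) = 25.69748.

25.70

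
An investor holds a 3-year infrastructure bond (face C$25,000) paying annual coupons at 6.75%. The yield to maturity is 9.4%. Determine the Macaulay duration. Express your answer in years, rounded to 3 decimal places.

2.807 years

Periodic yield y = 0.094. Discount each cash flow and weight by its year:
  t   CF        PV=CF/(1+0.094)^t    t·PV
  1     1,687.50     1,542.5046     1,542.5046
  2     1,687.50     1,409.9676     2,819.9352
  3    26,687.50    20,382.4284    61,147.2853
  Σ                 23,334.9006    65,509.7251
Price P = Σ PV = 23,334.9006.
Macaulay duration = Σ(t·PV) / P = 65,509.7251 / 23,334.9006 = 2.80737 years.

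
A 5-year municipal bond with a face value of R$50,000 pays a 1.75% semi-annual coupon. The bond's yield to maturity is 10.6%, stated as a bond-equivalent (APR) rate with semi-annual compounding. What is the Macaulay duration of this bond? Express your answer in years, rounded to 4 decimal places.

4.7528 years

Periodic yield y = 0.053. Discount each cash flow and weight by its period:
  t   CF        PV=CF/(1+0.053)^t    t·PV
  1       437.50       415.4796       415.4796
  2       437.50       394.5675       789.1350
  3       437.50       374.7080     1,124.1239
  4       437.50       355.8480     1,423.3921
  5       437.50       337.9374     1,689.6868
  6       437.50       320.9282     1,925.5690
  7       437.50       304.7751     2,133.4256
  8       437.50       289.4350     2,315.4802
  9       437.50       274.8671     2,473.8037
  10   50,437.50    30,093.3018   300,933.0177
  Σ                 33,161.8476   315,223.1136
Price P = Σ PV = 33,161.8476.
Macaulay duration = Σ(t·PV) / P = 315,223.1136 / 33,161.8476 = 9.50560 half-year periods.
In years: 9.50560 / 2 = 4.75280 years.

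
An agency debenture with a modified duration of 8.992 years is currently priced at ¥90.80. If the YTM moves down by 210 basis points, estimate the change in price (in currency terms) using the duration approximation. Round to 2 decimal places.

+¥17.15

Duration approximation: ΔP/P ≈ -D_mod · Δy = -8.992 × (-0.021) = +0.188832.
ΔP ≈ 90.80 × (+0.188832) = +17.1459456.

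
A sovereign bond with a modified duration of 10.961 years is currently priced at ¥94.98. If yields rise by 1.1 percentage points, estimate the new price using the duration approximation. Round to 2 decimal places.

¥83.53

Duration approximation: ΔP/P ≈ -D_mod · Δy = -10.961 × (+0.011) = -0.120571.
New price ≈ 94.98 × (1 - 0.120571) = 83.52816642.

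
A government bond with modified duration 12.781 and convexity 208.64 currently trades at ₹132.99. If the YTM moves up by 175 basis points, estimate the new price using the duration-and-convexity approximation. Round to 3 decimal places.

₹107.493

Duration effect: -D_mod·Δy = -12.781 × (+0.0175) = -0.2236675
Convexity effect: ½·C·(Δy)² = 0.5 × 208.64 × (0.0175)² = +0.0319480
ΔP/P ≈ -0.2236675 + 0.0319480 = -0.1917195
New price ≈ 132.99 × (1 - 0.1917195) = 107.493223695.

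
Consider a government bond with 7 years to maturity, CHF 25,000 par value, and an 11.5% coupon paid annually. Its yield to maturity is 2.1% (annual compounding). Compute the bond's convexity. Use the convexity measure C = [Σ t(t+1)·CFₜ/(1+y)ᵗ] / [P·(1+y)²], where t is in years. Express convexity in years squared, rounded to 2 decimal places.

With y = 0.021:
  t   CF        PV=CF/(1+0.021)^t    t·PV        t(t+1)·PV
  1     2,875.00     2,815.8668     2,815.8668       5,631.7336
  2     2,875.00     2,757.9499     5,515.8997      16,547.6991
  3     2,875.00     2,701.2241     8,103.6724      32,414.6897
  4     2,875.00     2,645.6652    10,582.6607      52,913.3035
  5     2,875.00     2,591.2489    12,956.2447      77,737.4684
  6     2,875.00     2,537.9520    15,227.7117     106,593.9821
  7    27,875.00    24,100.9788   168,706.8519   1,349,654.8151
  Σ                 40,150.8857   223,908.9080   1,641,493.6916
P = 40,150.8857.
Convexity = Σ t(t+1)·PV / [P·(1+y)²] = 1,641,493.6916 / (40,150.8857 × 1.042441) = 39.21865.

39.22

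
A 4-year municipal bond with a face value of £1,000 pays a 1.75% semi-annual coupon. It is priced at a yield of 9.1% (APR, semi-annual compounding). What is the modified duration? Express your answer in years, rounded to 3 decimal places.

3.690 years

Periodic yield y = 0.0455. First find Macaulay duration:
  t   CF        PV=CF/(1+0.0455)^t    t·PV
  1         8.75         8.3692         8.3692
  2         8.75         8.0050        16.0099
  3         8.75         7.6566        22.9698
  4         8.75         7.3234        29.2935
  5         8.75         7.0047        35.0234
  6         8.75         6.6998        40.1990
  7         8.75         6.4083        44.8578
  8     1,008.75       706.6287     5,653.0293
  Σ                    758.0956     5,849.7519
P = 758.0956; Macaulay duration = 5,849.7519 / 758.0956 = 7.71638 half-year periods = 3.85819 years.
Modified duration = D_Mac / (1 + y) = 3.85819 / 1.0455 = 3.69028 years.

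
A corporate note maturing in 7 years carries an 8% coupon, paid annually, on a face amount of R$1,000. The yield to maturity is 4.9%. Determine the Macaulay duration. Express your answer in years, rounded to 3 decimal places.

Periodic yield y = 0.049. Discount each cash flow and weight by its year:
  t   CF        PV=CF/(1+0.049)^t    t·PV
  1        80.00        76.2631        76.2631
  2        80.00        72.7008       145.4015
  3        80.00        69.3048       207.9145
  4        80.00        66.0675       264.2701
  5        80.00        62.9814       314.9072
  6        80.00        60.0395       360.2370
  7     1,080.00       772.6723     5,408.7060
  Σ                  1,180.0295     6,777.6994
Price P = Σ PV = 1,180.0295.
Macaulay duration = Σ(t·PV) / P = 6,777.6994 / 1,180.0295 = 5.74367 years.

5.744 years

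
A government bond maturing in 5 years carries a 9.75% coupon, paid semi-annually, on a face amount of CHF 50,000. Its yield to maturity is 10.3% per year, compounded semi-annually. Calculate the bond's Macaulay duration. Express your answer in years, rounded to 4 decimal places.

Periodic yield y = 0.0515. Discount each cash flow and weight by its period:
  t   CF        PV=CF/(1+0.0515)^t    t·PV
  1     2,437.50     2,318.1170     2,318.1170
  2     2,437.50     2,204.5811     4,409.1621
  3     2,437.50     2,096.6059     6,289.8176
  4     2,437.50     1,993.9190     7,975.6761
  5     2,437.50     1,896.2616     9,481.3078
  6     2,437.50     1,803.3871    10,820.3227
  7     2,437.50     1,715.0614    12,005.4301
  8     2,437.50     1,631.0618    13,048.4941
  9     2,437.50     1,551.1762    13,960.5858
  10   52,437.50    31,735.7823   317,357.8227
  Σ                 48,945.9532   397,666.7359
Price P = Σ PV = 48,945.9532.
Macaulay duration = Σ(t·PV) / P = 397,666.7359 / 48,945.9532 = 8.12461 half-year periods.
In years: 8.12461 / 2 = 4.06230 years.

4.0623 years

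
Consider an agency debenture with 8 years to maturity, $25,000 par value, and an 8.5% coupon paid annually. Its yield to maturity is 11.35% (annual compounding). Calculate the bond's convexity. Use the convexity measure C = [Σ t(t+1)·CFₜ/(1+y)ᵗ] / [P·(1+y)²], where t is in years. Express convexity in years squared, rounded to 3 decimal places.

With y = 0.1135:
  t   CF        PV=CF/(1+0.1135)^t    t·PV        t(t+1)·PV
  1     2,125.00     1,908.3969     1,908.3969       3,816.7939
  2     2,125.00     1,713.8724     3,427.7449      10,283.2346
  3     2,125.00     1,539.1760     4,617.5279      18,470.1115
  4     2,125.00     1,382.2864     5,529.1458      27,645.7289
  5     2,125.00     1,241.3888     6,206.9441      37,241.6644
  6     2,125.00     1,114.8530     6,689.1180      46,823.8259
  7     2,125.00     1,001.2151     7,008.5056      56,068.0448
  8    27,125.00    11,477.5178    91,820.1426     826,381.2834
  Σ                 21,378.7065   127,207.5257   1,026,730.6873
P = 21,378.7065.
Convexity = Σ t(t+1)·PV / [P·(1+y)²] = 1,026,730.6873 / (21,378.7065 × 1.239882) = 38.73421.

38.734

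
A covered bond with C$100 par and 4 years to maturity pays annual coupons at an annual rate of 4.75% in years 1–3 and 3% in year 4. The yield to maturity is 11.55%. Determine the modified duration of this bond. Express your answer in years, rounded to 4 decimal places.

Periodic yield y = 0.1155. First find Macaulay duration:
  t   CF        PV=CF/(1+0.1155)^t    t·PV
  1         4.75         4.2582         4.2582
  2         4.75         3.8173         7.6346
  3         4.75         3.4220        10.2661
  4       103.00        66.5210       266.0841
  Σ                     78.0185       288.2430
P = 78.0185; Macaulay duration = 288.2430 / 78.0185 = 3.69455 years.
Modified duration = D_Mac / (1 + y) = 3.69455 / 1.1155 = 3.31201 years.

3.3120 years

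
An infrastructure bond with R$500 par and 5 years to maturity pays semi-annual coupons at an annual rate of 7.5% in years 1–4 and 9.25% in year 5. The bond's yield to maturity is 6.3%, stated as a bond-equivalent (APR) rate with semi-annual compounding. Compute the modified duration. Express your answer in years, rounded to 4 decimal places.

Periodic yield y = 0.0315. First find Macaulay duration:
  t   CF        PV=CF/(1+0.0315)^t    t·PV
  1       18.750        18.1774        18.1774
  2       18.750        17.6223        35.2446
  3       18.750        17.0842        51.2525
  4       18.750        16.5624        66.2498
  5       18.750        16.0567        80.2833
  6       18.750        15.5663        93.3979
  7       18.750        15.0910       105.6367
  8       18.750        14.6301       117.0408
  9       23.125        17.4928       157.4350
  10     523.125       383.6305     3,836.3052
  Σ                    531.9136     4,561.0231
P = 531.9136; Macaulay duration = 4,561.0231 / 531.9136 = 8.57474 half-year periods = 4.28737 years.
Modified duration = D_Mac / (1 + y) = 4.28737 / 1.0315 = 4.15644 years.

4.1564 years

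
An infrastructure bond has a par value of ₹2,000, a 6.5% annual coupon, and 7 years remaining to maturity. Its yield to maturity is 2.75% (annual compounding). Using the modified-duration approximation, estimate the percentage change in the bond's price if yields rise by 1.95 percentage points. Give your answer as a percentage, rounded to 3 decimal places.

Periodic yield y = 0.0275. Modified duration first:
  t   CF        PV=CF/(1+0.0275)^t    t·PV
  1       130.00       126.5207       126.5207
  2       130.00       123.1345       246.2690
  3       130.00       119.8389       359.5167
  4       130.00       116.6315       466.5262
  5       130.00       113.5100       567.5501
  6       130.00       110.4720       662.8322
  7     2,130.00     1,761.5979    12,331.1855
  Σ                  2,471.7056    14,760.4004
P = 2,471.7056; D_Mac = 5.97175 yrs; D_mod = 5.97175/(1+0.0275) = 5.81192 yrs.
ΔP/P ≈ -D_mod · Δy = -5.81192 × (+0.0195) = -0.113332 = -11.3332%.

-11.333%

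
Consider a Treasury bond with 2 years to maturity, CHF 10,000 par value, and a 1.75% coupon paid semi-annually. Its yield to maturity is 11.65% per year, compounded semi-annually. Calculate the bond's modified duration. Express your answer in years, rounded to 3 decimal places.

Periodic yield y = 0.05825. First find Macaulay duration:
  t   CF        PV=CF/(1+0.05825)^t    t·PV
  1        87.50        82.6837        82.6837
  2        87.50        78.1325       156.2649
  3        87.50        73.8318       221.4953
  4    10,087.50     8,043.2291    32,172.9164
  Σ                  8,277.8770    32,633.3603
P = 8,277.8770; Macaulay duration = 32,633.3603 / 8,277.8770 = 3.94224 half-year periods = 1.97112 years.
Modified duration = D_Mac / (1 + y) = 1.97112 / 1.05825 = 1.86262 years.

1.863 years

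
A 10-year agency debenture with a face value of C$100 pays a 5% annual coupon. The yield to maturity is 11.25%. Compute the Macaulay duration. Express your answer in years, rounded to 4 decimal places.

7.5418 years

Periodic yield y = 0.1125. Discount each cash flow and weight by its year:
  t   CF        PV=CF/(1+0.1125)^t    t·PV
  1         5.00         4.4944         4.4944
  2         5.00         4.0399         8.0798
  3         5.00         3.6314        10.8941
  4         5.00         3.2641        13.0566
  5         5.00         2.9341        14.6703
  6         5.00         2.6374        15.8242
  7         5.00         2.3707        16.5946
  8         5.00         2.1309        17.0475
  9         5.00         1.9154        17.2390
  10      105.00        36.1567       361.5673
  Σ                     63.5750       479.4678
Price P = Σ PV = 63.5750.
Macaulay duration = Σ(t·PV) / P = 479.4678 / 63.5750 = 7.54177 years.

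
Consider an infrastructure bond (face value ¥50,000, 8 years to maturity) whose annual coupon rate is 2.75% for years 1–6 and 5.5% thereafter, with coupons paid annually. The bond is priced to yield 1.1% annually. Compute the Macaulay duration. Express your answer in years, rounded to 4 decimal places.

7.3448 years

Periodic yield y = 0.011. Discount each cash flow and weight by its year:
  t   CF        PV=CF/(1+0.011)^t    t·PV
  1     1,375.00     1,360.0396     1,360.0396
  2     1,375.00     1,345.2419     2,690.4838
  3     1,375.00     1,330.6052     3,991.8157
  4     1,375.00     1,316.1278     5,264.5114
  5     1,375.00     1,301.8080     6,509.0398
  6     1,375.00     1,287.6439     7,725.8632
  7     2,750.00     2,547.2678    17,830.8746
  8    52,750.00    48,329.6021   386,636.8165
  Σ                 58,818.3362   432,009.4445
Price P = Σ PV = 58,818.3362.
Macaulay duration = Σ(t·PV) / P = 432,009.4445 / 58,818.3362 = 7.34481 years.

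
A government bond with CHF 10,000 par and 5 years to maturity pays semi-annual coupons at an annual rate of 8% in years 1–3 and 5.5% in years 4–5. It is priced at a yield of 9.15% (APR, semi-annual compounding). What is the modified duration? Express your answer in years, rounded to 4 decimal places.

Periodic yield y = 0.04575. First find Macaulay duration:
  t   CF        PV=CF/(1+0.04575)^t    t·PV
  1       400.00       382.5006       382.5006
  2       400.00       365.7668       731.5335
  3       400.00       349.7650     1,049.2951
  4       400.00       334.4633     1,337.8533
  5       400.00       319.8311     1,599.1553
  6       400.00       305.8389     1,835.0335
  7       275.00       201.0655     1,407.4586
  8       275.00       192.2692     1,538.1536
  9       275.00       183.8577     1,654.7193
  10   10,275.00     6,569.0580    65,690.5802
  Σ                  9,204.4161    77,226.2830
P = 9,204.4161; Macaulay duration = 77,226.2830 / 9,204.4161 = 8.39013 half-year periods = 4.19507 years.
Modified duration = D_Mac / (1 + y) = 4.19507 / 1.04575 = 4.01154 years.

4.0115 years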